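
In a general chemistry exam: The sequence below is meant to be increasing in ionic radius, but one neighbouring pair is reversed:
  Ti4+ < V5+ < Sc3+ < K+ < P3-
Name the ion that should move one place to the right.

The pair Ti4+, V5+ is the wrong way round — they are isoelectronic (18 e⁻) and V has more protons than Ti (23 vs 22), making V5+ smaller. All other adjacent pairs agree with periodic trends, so Ti4+ is the misplaced ion.

Ti4+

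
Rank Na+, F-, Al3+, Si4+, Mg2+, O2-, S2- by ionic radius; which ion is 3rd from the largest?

F-

Work out protons and electrons: Si4+: 10 e⁻, Z=14, Al3+: 10 e⁻, Z=13, Mg2+: 10 e⁻, Z=12, Na+: 10 e⁻, Z=11, F-: 10 e⁻, Z=9, O2-: 10 e⁻, Z=8, S2-: 18 e⁻, Z=16. Si4+ < Al3+ (isoelectronic, higher Z=14 is smaller); Al3+ < Mg2+ (both 10 e⁻, Z=13>12); Mg2+ < Na+ (both 10 e⁻, Z=12>11); Na+ < F- (isoelectronic, higher Z=11 is smaller); F- < O2- (both 10 e⁻, Z=9>8); O2- < S2- (same group, 1 shell fewer).
Ordering: Si4+ < Al3+ < Mg2+ < Na+ < F- < O2- < S2-. The 3rd largest is F-.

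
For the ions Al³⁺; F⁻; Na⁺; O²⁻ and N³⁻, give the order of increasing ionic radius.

Isoelectronic series (10 e⁻ each). Size is set by nuclear charge: more protons means a smaller ion. Al³⁺ (Z=13), Na⁺ (Z=11), F⁻ (Z=9), O²⁻ (Z=8), N³⁻ (Z=7).

Al³⁺ < Na⁺ < F⁻ < O²⁻ < N³⁻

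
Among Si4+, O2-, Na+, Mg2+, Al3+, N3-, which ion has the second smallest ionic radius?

Al3+

Isoelectronic series (10 e⁻ each). Size is set by nuclear charge: more protons means a smaller ion. Si4+ (Z=14), Al3+ (Z=13), Mg2+ (Z=12), Na+ (Z=11), O2- (Z=8), N3- (Z=7).
So the order is Si4+ < Al3+ < Mg2+ < Na+ < O2- < N3-; the 2nd-smallest ion is Al3+.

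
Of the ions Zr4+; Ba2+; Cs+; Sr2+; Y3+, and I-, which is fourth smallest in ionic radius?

Ba2+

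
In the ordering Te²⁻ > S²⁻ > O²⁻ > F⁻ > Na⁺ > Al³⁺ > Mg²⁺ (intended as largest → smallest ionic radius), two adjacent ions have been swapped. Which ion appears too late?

Mg²⁺

Check each adjacent pair. Al³⁺ and Mg²⁺ are reversed: both have 10 electrons but Z(Al)=13 > Z(Mg)=12, so Al³⁺ should be the smaller of the two. No other neighbouring pair contradicts the periodic trends, so Mg²⁺ is the ion listed too late.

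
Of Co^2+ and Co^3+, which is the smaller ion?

Co^3+

Same element, different charge: the more highly charged cation has fewer electrons and a greater effective nuclear charge per electron, making Co^3+ the smallest.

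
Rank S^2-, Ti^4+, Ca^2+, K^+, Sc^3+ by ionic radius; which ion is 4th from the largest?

Sc^3+

Each ion has 18 electrons. The ranking follows nuclear charge in reverse — greater Z gives a smaller radius. Ti^4+ (Z=22), Sc^3+ (Z=21), Ca^2+ (Z=20), K^+ (Z=19), S^2- (Z=16).
So the order is Ti^4+ < Sc^3+ < Ca^2+ < K^+ < S^2-; the 4th-largest ion is Sc^3+.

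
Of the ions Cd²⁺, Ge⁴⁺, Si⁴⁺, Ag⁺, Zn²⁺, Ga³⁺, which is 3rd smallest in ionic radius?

Work out protons and electrons: Si⁴⁺: 10 e⁻, Z=14, Ge⁴⁺: 28 e⁻, Z=32, Ga³⁺: 28 e⁻, Z=31, Zn²⁺: 28 e⁻, Z=30, Cd²⁺: 46 e⁻, Z=48, Ag⁺: 46 e⁻, Z=47. Si⁴⁺ < Ge⁴⁺ (same group, period 3 vs 4); Ge⁴⁺ < Ga³⁺ (both 28 e⁻, Z=32>31); Ga³⁺ < Zn²⁺ (both 28 e⁻, Z=31>30); Zn²⁺ < Cd²⁺ (same group, 1 shell fewer); Cd²⁺ < Ag⁺ (both 46 e⁻, Z=48>47).
That gives Si⁴⁺ < Ge⁴⁺ < Ga³⁺ < Zn²⁺ < Cd²⁺ < Ag⁺. From the smallest end, number 3 is Ga³⁺.

Ga³⁺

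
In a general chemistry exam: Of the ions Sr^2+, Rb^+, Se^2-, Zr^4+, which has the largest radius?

Isoelectronic series (36 e⁻ each). Size is set by nuclear charge: more protons means a smaller ion. Zr^4+ (Z=40), Sr^2+ (Z=38), Rb^+ (Z=37), Se^2- (Z=34).

Se^2-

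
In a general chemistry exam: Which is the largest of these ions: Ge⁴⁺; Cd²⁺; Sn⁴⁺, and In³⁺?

Cd²⁺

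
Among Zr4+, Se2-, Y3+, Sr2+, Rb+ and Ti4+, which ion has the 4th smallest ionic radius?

Sr2+

Electron counts and nuclear charges: Ti4+ has 18 e⁻ (Z=22), Zr4+ has 36 e⁻ (Z=40), Y3+ has 36 e⁻ (Z=39), Sr2+ has 36 e⁻ (Z=38), Rb+ has 36 e⁻ (Z=37), Se2- has 36 e⁻ (Z=34). Ti4+ < Zr4+ (same group, period 4 vs 5); Zr4+ < Y3+ (both 36 e⁻, Z=40>39); Y3+ < Sr2+ (isoelectronic, higher Z=39 is smaller); Sr2+ < Rb+ (both 36 e⁻, Z=38>37); Rb+ < Se2- (isoelectronic, higher Z=37 is smaller).
Full ascending order: Ti4+ < Zr4+ < Y3+ < Sr2+ < Rb+ < Se2-. Counting from the smallest, position 4 is Sr2+.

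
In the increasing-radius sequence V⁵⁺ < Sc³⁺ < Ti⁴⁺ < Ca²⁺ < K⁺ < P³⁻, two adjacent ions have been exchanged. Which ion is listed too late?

Scanning neighbour by neighbour, only Sc³⁺/Ti⁴⁺ violates a trend: both have 18 electrons but Z(Ti)=22 > Z(Sc)=21, so Ti⁴⁺ should be the smaller of the two. That makes Ti⁴⁺ the one sitting a position late relative to where it belongs.

Ti⁴⁺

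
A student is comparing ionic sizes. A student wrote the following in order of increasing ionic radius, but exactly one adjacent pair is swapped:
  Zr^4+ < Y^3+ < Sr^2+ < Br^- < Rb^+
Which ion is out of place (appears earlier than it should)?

Br^-

The pair Br^-, Rb^+ is the wrong way round — they are isoelectronic (36 e⁻) and Rb has more protons than Br (37 vs 35), making Rb^+ smaller. All other adjacent pairs agree with periodic trends, so Br^- is the misplaced ion.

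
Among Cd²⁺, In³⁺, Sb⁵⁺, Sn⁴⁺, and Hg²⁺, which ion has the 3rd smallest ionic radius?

In³⁺

Work out protons and electrons: Sb⁵⁺ (Z=51, 46 e⁻), Sn⁴⁺ (Z=50, 46 e⁻), In³⁺ (Z=49, 46 e⁻), Cd²⁺ (Z=48, 46 e⁻), Hg²⁺ (Z=80, 78 e⁻). Sb⁵⁺ < Sn⁴⁺ (both 46 e⁻, Z=51>50); Sn⁴⁺ < In³⁺ (isoelectronic, higher Z=50 is smaller); In³⁺ < Cd²⁺ (both 46 e⁻, Z=49>48); Cd²⁺ < Hg²⁺ (same group, period 5 vs 6).
That gives Sb⁵⁺ < Sn⁴⁺ < In³⁺ < Cd²⁺ < Hg²⁺. From the smallest end, number 3 is In³⁺.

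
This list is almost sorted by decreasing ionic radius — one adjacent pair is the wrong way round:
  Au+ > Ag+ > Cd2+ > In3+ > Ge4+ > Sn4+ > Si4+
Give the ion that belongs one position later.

The pair Ge4+, Sn4+ is the wrong way round — Ge4+ and Sn4+ are in one column with the same charge; the lighter period-4 ion has one fewer shell and is smaller. All other adjacent pairs agree with periodic trends, so Ge4+ is the misplaced ion.

Ge4+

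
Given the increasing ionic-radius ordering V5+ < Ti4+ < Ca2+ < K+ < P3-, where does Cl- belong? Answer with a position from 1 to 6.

5

All of these have 18 electrons (isoelectronic). With the same electron cloud, the ion with the most protons pulls it in tightest. Nuclear charges: V5+ (Z=23), Ti4+ (Z=22), Ca2+ (Z=20), K+ (Z=19), Cl- (Z=17), P3- (Z=15). Highest Z is smallest.
Putting Cl- in gives V5+ < Ti4+ < Ca2+ < K+ < Cl- < P3-; it lands at slot 5.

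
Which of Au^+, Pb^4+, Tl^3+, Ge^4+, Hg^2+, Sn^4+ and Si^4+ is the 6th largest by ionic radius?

Si^4+: 10 e⁻, Z=14, Ge^4+: 28 e⁻, Z=32, Sn^4+: 46 e⁻, Z=50, Pb^4+: 78 e⁻, Z=82, Tl^3+: 78 e⁻, Z=81, Hg^2+: 78 e⁻, Z=80, Au^+: 78 e⁻, Z=79. Si^4+ < Ge^4+ (same group, 1 shell fewer); Ge^4+ < Sn^4+ (same group, 1 shell fewer); Sn^4+ < Pb^4+ (same group, 1 shell fewer); Pb^4+ < Tl^3+ (isoelectronic, higher Z=82 is smaller); Tl^3+ < Hg^2+ (isoelectronic, higher Z=81 is smaller); Hg^2+ < Au^+ (both 78 e⁻, Z=80>79).
So the order is Si^4+ < Ge^4+ < Sn^4+ < Pb^4+ < Tl^3+ < Hg^2+ < Au^+; the 6th-largest ion is Ge^4+.

Ge^4+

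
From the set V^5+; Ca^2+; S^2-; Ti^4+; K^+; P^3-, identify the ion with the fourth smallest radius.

All of these have 18 electrons (isoelectronic). With the same electron cloud, the ion with the most protons pulls it in tightest. Nuclear charges: V^5+ (Z=23), Ti^4+ (Z=22), Ca^2+ (Z=20), K^+ (Z=19), S^2- (Z=16), P^3- (Z=15). Highest Z is smallest.
Full ascending order: V^5+ < Ti^4+ < Ca^2+ < K^+ < S^2- < P^3-. Counting from the smallest, position 4 is K^+.

K^+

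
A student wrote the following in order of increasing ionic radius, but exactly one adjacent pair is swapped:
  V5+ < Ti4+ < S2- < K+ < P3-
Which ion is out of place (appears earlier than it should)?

Compare adjacent ions: K+ and S2- share 18 electrons; the higher nuclear charge on K (Z=19) contracts it more, so K+ < S2- — yet in this increasing list S2- sits before K+. Nothing else is reversed, so S2- should move one place to the right.

S2-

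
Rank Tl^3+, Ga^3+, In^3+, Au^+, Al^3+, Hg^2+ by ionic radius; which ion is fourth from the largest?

In^3+

Work out protons and electrons: Al^3+ has 10 e⁻ (Z=13), Ga^3+ has 28 e⁻ (Z=31), In^3+ has 46 e⁻ (Z=49), Tl^3+ has 78 e⁻ (Z=81), Hg^2+ has 78 e⁻ (Z=80), Au^+ has 78 e⁻ (Z=79). Al^3+ < Ga^3+ (same group, period 3 vs 4); Ga^3+ < In^3+ (same group, 1 shell fewer); In^3+ < Tl^3+ (same group, 1 shell fewer); Tl^3+ < Hg^2+ (isoelectronic, higher Z=81 is smaller); Hg^2+ < Au^+ (isoelectronic, higher Z=80 is smaller).
That gives Al^3+ < Ga^3+ < In^3+ < Tl^3+ < Hg^2+ < Au^+. From the largest end, number 4 is In^3+.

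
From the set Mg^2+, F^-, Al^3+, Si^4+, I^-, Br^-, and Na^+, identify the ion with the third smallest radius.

Mg^2+

Tabulating Z and e⁻: Si^4+ has 10 e⁻ (Z=14), Al^3+ has 10 e⁻ (Z=13), Mg^2+ has 10 e⁻ (Z=12), Na^+ has 10 e⁻ (Z=11), F^- has 10 e⁻ (Z=9), Br^- has 36 e⁻ (Z=35), I^- has 54 e⁻ (Z=53). Si^4+ < Al^3+ (isoelectronic, higher Z=14 is smaller); Al^3+ < Mg^2+ (isoelectronic, higher Z=13 is smaller); Mg^2+ < Na^+ (both 10 e⁻, Z=12>11); Na^+ < F^- (both 10 e⁻, Z=11>9); F^- < Br^- (same group, 2 shells fewer); Br^- < I^- (same group, period 4 vs 5).
So the order is Si^4+ < Al^3+ < Mg^2+ < Na^+ < F^- < Br^- < I^-; the 3rd-smallest ion is Mg^2+.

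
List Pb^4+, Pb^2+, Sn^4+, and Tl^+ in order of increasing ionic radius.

Sn^4+ < Pb^4+ < Pb^2+ < Tl^+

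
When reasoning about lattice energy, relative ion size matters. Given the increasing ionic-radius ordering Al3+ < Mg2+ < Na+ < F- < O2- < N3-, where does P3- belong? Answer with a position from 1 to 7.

7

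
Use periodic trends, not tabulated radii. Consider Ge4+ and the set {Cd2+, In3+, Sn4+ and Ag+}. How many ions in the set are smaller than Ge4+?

0

First list Z and electron count for each: Ge4+ (Z=32, 28 e⁻), Sn4+ (Z=50, 46 e⁻), In3+ (Z=49, 46 e⁻), Cd2+ (Z=48, 46 e⁻), Ag+ (Z=47, 46 e⁻). Ge4+ < Sn4+ (same group, 1 shell fewer); Sn4+ < In3+ (both 46 e⁻, Z=50>49); In3+ < Cd2+ (both 46 e⁻, Z=49>48); Cd2+ < Ag+ (both 46 e⁻, Z=48>47).
Placing each against Ge4+: smaller — none; larger — Sn4+, In3+, Cd2+, Ag+. That's 0.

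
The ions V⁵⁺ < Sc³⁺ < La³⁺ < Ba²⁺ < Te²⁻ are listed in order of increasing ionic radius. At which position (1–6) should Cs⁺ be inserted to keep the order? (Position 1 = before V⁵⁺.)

Work out protons and electrons: V⁵⁺: 18 e⁻, Z=23, Sc³⁺: 18 e⁻, Z=21, La³⁺: 54 e⁻, Z=57, Ba²⁺: 54 e⁻, Z=56, Cs⁺: 54 e⁻, Z=55, Te²⁻: 54 e⁻, Z=52. V⁵⁺ < Sc³⁺ (isoelectronic, higher Z=23 is smaller); Sc³⁺ < La³⁺ (same group, 2 shells fewer); La³⁺ < Ba²⁺ (both 54 e⁻, Z=57>56); Ba²⁺ < Cs⁺ (both 54 e⁻, Z=56>55); Cs⁺ < Te²⁻ (both 54 e⁻, Z=55>52).
Merged order: V⁵⁺ < Sc³⁺ < La³⁺ < Ba²⁺ < Cs⁺ < Te²⁻ — Cs⁺ is number 5.

5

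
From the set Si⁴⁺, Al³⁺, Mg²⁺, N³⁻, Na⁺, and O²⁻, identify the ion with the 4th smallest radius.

Na⁺

Each ion has 10 electrons. The ranking follows nuclear charge in reverse — greater Z gives a smaller radius. Si⁴⁺ (Z=14), Al³⁺ (Z=13), Mg²⁺ (Z=12), Na⁺ (Z=11), O²⁻ (Z=8), N³⁻ (Z=7).
Ordering: Si⁴⁺ < Al³⁺ < Mg²⁺ < Na⁺ < O²⁻ < N³⁻. The 4th smallest is Na⁺.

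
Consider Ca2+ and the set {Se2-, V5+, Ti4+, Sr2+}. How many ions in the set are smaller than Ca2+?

2

V5+: 18 e⁻, Z=23, Ti4+: 18 e⁻, Z=22, Ca2+: 18 e⁻, Z=20, Sr2+: 36 e⁻, Z=38, Se2-: 36 e⁻, Z=34. V5+ < Ti4+ (isoelectronic, higher Z=23 is smaller); Ti4+ < Ca2+ (both 18 e⁻, Z=22>20); Ca2+ < Sr2+ (same group, 1 shell fewer); Sr2+ < Se2- (isoelectronic, higher Z=38 is smaller).
Placing each against Ca2+: smaller — V5+, Ti4+; larger — Sr2+, Se2-. So 2 are smaller.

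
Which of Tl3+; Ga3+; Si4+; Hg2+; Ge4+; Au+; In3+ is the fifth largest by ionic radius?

Electron counts and nuclear charges: Si4+ has 10 e⁻ (Z=14), Ge4+ has 28 e⁻ (Z=32), Ga3+ has 28 e⁻ (Z=31), In3+ has 46 e⁻ (Z=49), Tl3+ has 78 e⁻ (Z=81), Hg2+ has 78 e⁻ (Z=80), Au+ has 78 e⁻ (Z=79). Si4+ < Ge4+ (same group, period 3 vs 4); Ge4+ < Ga3+ (both 28 e⁻, Z=32>31); Ga3+ < In3+ (same group, 1 shell fewer); In3+ < Tl3+ (same group, period 5 vs 6); Tl3+ < Hg2+ (isoelectronic, higher Z=81 is smaller); Hg2+ < Au+ (isoelectronic, higher Z=80 is smaller).
Ordering: Si4+ < Ge4+ < Ga3+ < In3+ < Tl3+ < Hg2+ < Au+. The fifth largest is Ga3+.

Ga3+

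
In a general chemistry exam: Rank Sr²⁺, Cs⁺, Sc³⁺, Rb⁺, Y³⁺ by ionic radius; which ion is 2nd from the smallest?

Y³⁺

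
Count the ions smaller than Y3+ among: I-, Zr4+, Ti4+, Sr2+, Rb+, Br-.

2

First list Z and electron count for each: Ti4+ (Z=22, 18 e⁻), Zr4+ (Z=40, 36 e⁻), Y3+ (Z=39, 36 e⁻), Sr2+ (Z=38, 36 e⁻), Rb+ (Z=37, 36 e⁻), Br- (Z=35, 36 e⁻), I- (Z=53, 54 e⁻). Ti4+ < Zr4+ (same group, 1 shell fewer); Zr4+ < Y3+ (both 36 e⁻, Z=40>39); Y3+ < Sr2+ (both 36 e⁻, Z=39>38); Sr2+ < Rb+ (isoelectronic, higher Z=38 is smaller); Rb+ < Br- (isoelectronic, higher Z=37 is smaller); Br- < I- (same group, period 4 vs 5).
Overall: Ti4+ < Zr4+ < Y3+ < Sr2+ < Rb+ < Br- < I-. Y3+ has 2 below it and 4 above. That's 2.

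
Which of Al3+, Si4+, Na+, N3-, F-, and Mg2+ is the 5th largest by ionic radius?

Al3+

Each ion has 10 electrons. The ranking follows nuclear charge in reverse — greater Z gives a smaller radius. Si4+ (Z=14), Al3+ (Z=13), Mg2+ (Z=12), Na+ (Z=11), F- (Z=9), N3- (Z=7).
Full ascending order: Si4+ < Al3+ < Mg2+ < Na+ < F- < N3-. Counting from the largest, position 5 is Al3+.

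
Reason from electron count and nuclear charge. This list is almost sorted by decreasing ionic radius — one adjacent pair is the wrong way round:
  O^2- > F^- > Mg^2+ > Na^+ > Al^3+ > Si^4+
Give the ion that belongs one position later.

Scanning neighbour by neighbour, only Mg^2+/Na^+ violates a trend: both have 10 electrons but Z(Mg)=12 > Z(Na)=11, so Mg^2+ should be the smaller of the two. That makes Mg^2+ the one sitting a position early relative to where it belongs.

Mg^2+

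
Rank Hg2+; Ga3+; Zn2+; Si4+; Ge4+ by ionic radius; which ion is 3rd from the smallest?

Ga3+

Si4+: 10 e⁻, Z=14, Ge4+: 28 e⁻, Z=32, Ga3+: 28 e⁻, Z=31, Zn2+: 28 e⁻, Z=30, Hg2+: 78 e⁻, Z=80. Si4+ < Ge4+ (same group, 1 shell fewer); Ge4+ < Ga3+ (both 28 e⁻, Z=32>31); Ga3+ < Zn2+ (isoelectronic, higher Z=31 is smaller); Zn2+ < Hg2+ (same group, period 4 vs 6).
So the order is Si4+ < Ge4+ < Ga3+ < Zn2+ < Hg2+; the 3rd-smallest ion is Ga3+.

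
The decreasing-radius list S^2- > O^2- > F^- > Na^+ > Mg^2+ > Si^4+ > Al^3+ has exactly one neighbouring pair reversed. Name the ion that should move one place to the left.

The pair Si^4+, Al^3+ is the wrong way round — they are isoelectronic (10 e⁻) and Si has more protons than Al (14 vs 13), making Si^4+ smaller. All other adjacent pairs agree with periodic trends, so Al^3+ is the misplaced ion.

Al^3+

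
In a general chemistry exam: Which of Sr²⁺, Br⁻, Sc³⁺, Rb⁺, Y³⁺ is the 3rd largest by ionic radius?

Electron counts and nuclear charges: Sc³⁺ (Z=21, 18 e⁻), Y³⁺ (Z=39, 36 e⁻), Sr²⁺ (Z=38, 36 e⁻), Rb⁺ (Z=37, 36 e⁻), Br⁻ (Z=35, 36 e⁻). Sc³⁺ < Y³⁺ (same group, period 4 vs 5); Y³⁺ < Sr²⁺ (both 36 e⁻, Z=39>38); Sr²⁺ < Rb⁺ (isoelectronic, higher Z=38 is smaller); Rb⁺ < Br⁻ (isoelectronic, higher Z=37 is smaller).
So the order is Sc³⁺ < Y³⁺ < Sr²⁺ < Rb⁺ < Br⁻; the 3rd-largest ion is Sr²⁺.

Sr²⁺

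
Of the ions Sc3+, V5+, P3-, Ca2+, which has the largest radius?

P3-

All of these have 18 electrons (isoelectronic). With the same electron cloud, the ion with the most protons pulls it in tightest. Nuclear charges: V5+ (Z=23), Sc3+ (Z=21), Ca2+ (Z=20), P3- (Z=15). Highest Z is smallest.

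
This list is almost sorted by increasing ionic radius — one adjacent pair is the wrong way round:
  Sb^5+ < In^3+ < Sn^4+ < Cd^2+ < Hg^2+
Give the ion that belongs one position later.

In^3+

The pair In^3+, Sn^4+ is the wrong way round — Sn^4+ and In^3+ share 46 electrons; the higher nuclear charge on Sn (Z=50) contracts it more, so Sn^4+ < In^3+. All other adjacent pairs agree with periodic trends, so In^3+ is the misplaced ion.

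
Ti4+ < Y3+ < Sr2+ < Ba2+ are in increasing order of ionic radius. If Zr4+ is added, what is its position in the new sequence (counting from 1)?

2

First list Z and electron count for each: Ti4+ has 18 e⁻ (Z=22), Zr4+ has 36 e⁻ (Z=40), Y3+ has 36 e⁻ (Z=39), Sr2+ has 36 e⁻ (Z=38), Ba2+ has 54 e⁻ (Z=56). Ti4+ < Zr4+ (same group, 1 shell fewer); Zr4+ < Y3+ (both 36 e⁻, Z=40>39); Y3+ < Sr2+ (both 36 e⁻, Z=39>38); Sr2+ < Ba2+ (same group, 1 shell fewer).
The complete sequence is Ti4+ < Zr4+ < Y3+ < Sr2+ < Ba2+. Zr4+ sits at position 2.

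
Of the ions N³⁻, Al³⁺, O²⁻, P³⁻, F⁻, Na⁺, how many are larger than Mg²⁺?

Work out protons and electrons: Al³⁺ (Z=13, 10 e⁻), Mg²⁺ (Z=12, 10 e⁻), Na⁺ (Z=11, 10 e⁻), F⁻ (Z=9, 10 e⁻), O²⁻ (Z=8, 10 e⁻), N³⁻ (Z=7, 10 e⁻), P³⁻ (Z=15, 18 e⁻). Al³⁺ < Mg²⁺ (both 10 e⁻, Z=13>12); Mg²⁺ < Na⁺ (both 10 e⁻, Z=12>11); Na⁺ < F⁻ (both 10 e⁻, Z=11>9); F⁻ < O²⁻ (both 10 e⁻, Z=9>8); O²⁻ < N³⁻ (both 10 e⁻, Z=8>7); N³⁻ < P³⁻ (same group, period 2 vs 3).
Relative to Mg²⁺, the ions that are larger are Na⁺, F⁻, O²⁻, N³⁻, P³⁻. So 5 are larger.

5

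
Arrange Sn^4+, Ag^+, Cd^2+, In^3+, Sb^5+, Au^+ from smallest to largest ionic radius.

Sb^5+ < Sn^4+ < In^3+ < Cd^2+ < Ag^+ < Au^+

Tabulating Z and e⁻: Sb^5+ (Z=51, 46 e⁻), Sn^4+ (Z=50, 46 e⁻), In^3+ (Z=49, 46 e⁻), Cd^2+ (Z=48, 46 e⁻), Ag^+ (Z=47, 46 e⁻), Au^+ (Z=79, 78 e⁻). Sb^5+ < Sn^4+ (both 46 e⁻, Z=51>50); Sn^4+ < In^3+ (both 46 e⁻, Z=50>49); In^3+ < Cd^2+ (isoelectronic, higher Z=49 is smaller); Cd^2+ < Ag^+ (both 46 e⁻, Z=48>47); Ag^+ < Au^+ (same group, period 5 vs 6).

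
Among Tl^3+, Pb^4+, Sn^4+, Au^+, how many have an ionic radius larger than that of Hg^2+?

1

Tabulating Z and e⁻: Sn^4+ (Z=50, 46 e⁻), Pb^4+ (Z=82, 78 e⁻), Tl^3+ (Z=81, 78 e⁻), Hg^2+ (Z=80, 78 e⁻), Au^+ (Z=79, 78 e⁻). Sn^4+ < Pb^4+ (same group, period 5 vs 6); Pb^4+ < Tl^3+ (both 78 e⁻, Z=82>81); Tl^3+ < Hg^2+ (isoelectronic, higher Z=81 is smaller); Hg^2+ < Au^+ (isoelectronic, higher Z=80 is smaller).
Relative to Hg^2+, the ions that are larger are Au^+. That's 1.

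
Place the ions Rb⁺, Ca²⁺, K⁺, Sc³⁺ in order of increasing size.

Sc³⁺ < Ca²⁺ < K⁺ < Rb⁺

Sc³⁺ (Z=21, 18 e⁻), Ca²⁺ (Z=20, 18 e⁻), K⁺ (Z=19, 18 e⁻), Rb⁺ (Z=37, 36 e⁻). Sc³⁺ < Ca²⁺ (both 18 e⁻, Z=21>20); Ca²⁺ < K⁺ (isoelectronic, higher Z=20 is smaller); K⁺ < Rb⁺ (same group, period 4 vs 5).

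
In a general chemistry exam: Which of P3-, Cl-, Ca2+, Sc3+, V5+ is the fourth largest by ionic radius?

Sc3+

These species are isoelectronic with 18 electrons. The only difference is the number of protons: V5+ (Z=23), Sc3+ (Z=21), Ca2+ (Z=20), Cl- (Z=17), P3- (Z=15). The strongest nuclear pull (V5+) gives the smallest ion.
Full ascending order: V5+ < Sc3+ < Ca2+ < Cl- < P3-. Counting from the largest, position 4 is Sc3+.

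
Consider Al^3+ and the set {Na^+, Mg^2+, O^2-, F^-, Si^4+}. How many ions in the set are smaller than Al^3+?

Each ion has 10 electrons. The ranking follows nuclear charge in reverse — greater Z gives a smaller radius. Si^4+ (Z=14), Al^3+ (Z=13), Mg^2+ (Z=12), Na^+ (Z=11), F^- (Z=9), O^2- (Z=8).
Ordering all of them (including Al^3+) by radius gives Si^4+ < Al^3+ < Mg^2+ < Na^+ < F^- < O^2-. Count: 1.

1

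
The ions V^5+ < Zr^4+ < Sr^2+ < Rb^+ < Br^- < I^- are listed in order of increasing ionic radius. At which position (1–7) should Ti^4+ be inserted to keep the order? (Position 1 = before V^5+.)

2

Tabulating Z and e⁻: V^5+ (Z=23, 18 e⁻), Ti^4+ (Z=22, 18 e⁻), Zr^4+ (Z=40, 36 e⁻), Sr^2+ (Z=38, 36 e⁻), Rb^+ (Z=37, 36 e⁻), Br^- (Z=35, 36 e⁻), I^- (Z=53, 54 e⁻). V^5+ < Ti^4+ (both 18 e⁻, Z=23>22); Ti^4+ < Zr^4+ (same group, period 4 vs 5); Zr^4+ < Sr^2+ (both 36 e⁻, Z=40>38); Sr^2+ < Rb^+ (both 36 e⁻, Z=38>37); Rb^+ < Br^- (isoelectronic, higher Z=37 is smaller); Br^- < I^- (same group, period 4 vs 5).
Merged order: V^5+ < Ti^4+ < Zr^4+ < Sr^2+ < Rb^+ < Br^- < I^- — Ti^4+ is number 2.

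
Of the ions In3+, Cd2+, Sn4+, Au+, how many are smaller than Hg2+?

3

Work out protons and electrons: Sn4+: 46 e⁻, Z=50, In3+: 46 e⁻, Z=49, Cd2+: 46 e⁻, Z=48, Hg2+: 78 e⁻, Z=80, Au+: 78 e⁻, Z=79. Sn4+ < In3+ (both 46 e⁻, Z=50>49); In3+ < Cd2+ (isoelectronic, higher Z=49 is smaller); Cd2+ < Hg2+ (same group, period 5 vs 6); Hg2+ < Au+ (both 78 e⁻, Z=80>79).
Overall: Sn4+ < In3+ < Cd2+ < Hg2+ < Au+. Hg2+ has 3 below it and 1 above. So 3 are smaller.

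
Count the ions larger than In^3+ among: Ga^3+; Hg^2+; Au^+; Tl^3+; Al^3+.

3

Electron counts and nuclear charges: Al^3+ (Z=13, 10 e⁻), Ga^3+ (Z=31, 28 e⁻), In^3+ (Z=49, 46 e⁻), Tl^3+ (Z=81, 78 e⁻), Hg^2+ (Z=80, 78 e⁻), Au^+ (Z=79, 78 e⁻). Al^3+ < Ga^3+ (same group, period 3 vs 4); Ga^3+ < In^3+ (same group, period 4 vs 5); In^3+ < Tl^3+ (same group, 1 shell fewer); Tl^3+ < Hg^2+ (both 78 e⁻, Z=81>80); Hg^2+ < Au^+ (isoelectronic, higher Z=80 is smaller).
Relative to In^3+, the ions that are larger are Tl^3+, Hg^2+, Au^+. Count: 3.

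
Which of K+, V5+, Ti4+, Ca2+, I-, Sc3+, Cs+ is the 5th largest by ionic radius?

Sc3+

Tabulating Z and e⁻: V5+ has 18 e⁻ (Z=23), Ti4+ has 18 e⁻ (Z=22), Sc3+ has 18 e⁻ (Z=21), Ca2+ has 18 e⁻ (Z=20), K+ has 18 e⁻ (Z=19), Cs+ has 54 e⁻ (Z=55), I- has 54 e⁻ (Z=53). V5+ < Ti4+ (both 18 e⁻, Z=23>22); Ti4+ < Sc3+ (both 18 e⁻, Z=22>21); Sc3+ < Ca2+ (both 18 e⁻, Z=21>20); Ca2+ < K+ (isoelectronic, higher Z=20 is smaller); K+ < Cs+ (same group, 2 shells fewer); Cs+ < I- (isoelectronic, higher Z=55 is smaller).
So the order is V5+ < Ti4+ < Sc3+ < Ca2+ < K+ < Cs+ < I-; the 5th-largest ion is Sc3+.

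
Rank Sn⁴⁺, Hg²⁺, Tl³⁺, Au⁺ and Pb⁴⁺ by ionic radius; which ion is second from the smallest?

First list Z and electron count for each: Sn⁴⁺ (Z=50, 46 e⁻), Pb⁴⁺ (Z=82, 78 e⁻), Tl³⁺ (Z=81, 78 e⁻), Hg²⁺ (Z=80, 78 e⁻), Au⁺ (Z=79, 78 e⁻). Sn⁴⁺ < Pb⁴⁺ (same group, 1 shell fewer); Pb⁴⁺ < Tl³⁺ (both 78 e⁻, Z=82>81); Tl³⁺ < Hg²⁺ (isoelectronic, higher Z=81 is smaller); Hg²⁺ < Au⁺ (both 78 e⁻, Z=80>79).
So the order is Sn⁴⁺ < Pb⁴⁺ < Tl³⁺ < Hg²⁺ < Au⁺; the 2nd-smallest ion is Pb⁴⁺.

Pb⁴⁺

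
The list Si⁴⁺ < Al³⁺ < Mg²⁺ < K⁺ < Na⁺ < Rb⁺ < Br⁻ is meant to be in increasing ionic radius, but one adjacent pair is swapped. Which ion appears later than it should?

The pair K⁺, Na⁺ is the wrong way round — both in group 1 with the same charge; Na⁺ (period 3) has the smaller radius. All other adjacent pairs agree with periodic trends, so Na⁺ is the misplaced ion.

Na⁺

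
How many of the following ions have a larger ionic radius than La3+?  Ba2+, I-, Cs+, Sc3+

3

Tabulating Z and e⁻: Sc3+ (Z=21, 18 e⁻), La3+ (Z=57, 54 e⁻), Ba2+ (Z=56, 54 e⁻), Cs+ (Z=55, 54 e⁻), I- (Z=53, 54 e⁻). Sc3+ < La3+ (same group, 2 shells fewer); La3+ < Ba2+ (isoelectronic, higher Z=57 is smaller); Ba2+ < Cs+ (both 54 e⁻, Z=56>55); Cs+ < I- (both 54 e⁻, Z=55>53).
Relative to La3+, the ions that are larger are Ba2+, Cs+, I-. So 3 are larger.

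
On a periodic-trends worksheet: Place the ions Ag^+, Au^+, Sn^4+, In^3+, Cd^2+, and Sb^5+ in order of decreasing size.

Au^+ > Ag^+ > Cd^2+ > In^3+ > Sn^4+ > Sb^5+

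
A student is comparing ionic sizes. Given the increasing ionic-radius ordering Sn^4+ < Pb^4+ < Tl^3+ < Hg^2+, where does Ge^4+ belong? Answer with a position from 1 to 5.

1

First list Z and electron count for each: Ge^4+ (Z=32, 28 e⁻), Sn^4+ (Z=50, 46 e⁻), Pb^4+ (Z=82, 78 e⁻), Tl^3+ (Z=81, 78 e⁻), Hg^2+ (Z=80, 78 e⁻). Ge^4+ < Sn^4+ (same group, period 4 vs 5); Sn^4+ < Pb^4+ (same group, 1 shell fewer); Pb^4+ < Tl^3+ (both 78 e⁻, Z=82>81); Tl^3+ < Hg^2+ (isoelectronic, higher Z=81 is smaller).
With Ge^4+ included the full order is Ge^4+ < Sn^4+ < Pb^4+ < Tl^3+ < Hg^2+, so it takes position 1.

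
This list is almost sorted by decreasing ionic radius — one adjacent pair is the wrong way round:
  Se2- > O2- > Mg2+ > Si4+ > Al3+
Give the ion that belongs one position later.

Check each adjacent pair. Si4+ and Al3+ are reversed: both have 10 electrons but Z(Si)=14 > Z(Al)=13, so Si4+ should be the smaller of the two. No other neighbouring pair contradicts the periodic trends, so Si4+ is the ion listed too early.

Si4+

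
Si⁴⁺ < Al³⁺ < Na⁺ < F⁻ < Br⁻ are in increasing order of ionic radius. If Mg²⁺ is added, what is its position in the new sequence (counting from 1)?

3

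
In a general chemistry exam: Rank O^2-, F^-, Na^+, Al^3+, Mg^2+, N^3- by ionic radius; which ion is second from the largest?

O^2-

Isoelectronic series (10 e⁻ each). Size is set by nuclear charge: more protons means a smaller ion. Al^3+ (Z=13), Mg^2+ (Z=12), Na^+ (Z=11), F^- (Z=9), O^2- (Z=8), N^3- (Z=7).
Ordering: Al^3+ < Mg^2+ < Na^+ < F^- < O^2- < N^3-. The second largest is O^2-.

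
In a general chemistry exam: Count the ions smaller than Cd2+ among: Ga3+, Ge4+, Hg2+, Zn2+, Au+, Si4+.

4

Electron counts and nuclear charges: Si4+: 10 e⁻, Z=14, Ge4+: 28 e⁻, Z=32, Ga3+: 28 e⁻, Z=31, Zn2+: 28 e⁻, Z=30, Cd2+: 46 e⁻, Z=48, Hg2+: 78 e⁻, Z=80, Au+: 78 e⁻, Z=79. Si4+ < Ge4+ (same group, period 3 vs 4); Ge4+ < Ga3+ (both 28 e⁻, Z=32>31); Ga3+ < Zn2+ (both 28 e⁻, Z=31>30); Zn2+ < Cd2+ (same group, period 4 vs 5); Cd2+ < Hg2+ (same group, 1 shell fewer); Hg2+ < Au+ (both 78 e⁻, Z=80>79).
Ordering all of them (including Cd2+) by radius gives Si4+ < Ge4+ < Ga3+ < Zn2+ < Cd2+ < Hg2+ < Au+. That's 4.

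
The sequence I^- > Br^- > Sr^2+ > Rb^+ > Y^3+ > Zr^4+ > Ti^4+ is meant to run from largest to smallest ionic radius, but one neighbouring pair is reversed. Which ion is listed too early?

Check each adjacent pair. Sr^2+ and Rb^+ are reversed: Sr^2+ and Rb^+ share 36 electrons; the higher nuclear charge on Sr (Z=38) contracts it more, so Sr^2+ < Rb^+. No other neighbouring pair contradicts the periodic trends, so Sr^2+ is the ion listed too early.

Sr^2+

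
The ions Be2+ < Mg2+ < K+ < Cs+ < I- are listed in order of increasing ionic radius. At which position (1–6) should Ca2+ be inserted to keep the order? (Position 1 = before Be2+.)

Tabulating Z and e⁻: Be2+: 2 e⁻, Z=4, Mg2+: 10 e⁻, Z=12, Ca2+: 18 e⁻, Z=20, K+: 18 e⁻, Z=19, Cs+: 54 e⁻, Z=55, I-: 54 e⁻, Z=53. Be2+ < Mg2+ (same group, 1 shell fewer); Mg2+ < Ca2+ (same group, 1 shell fewer); Ca2+ < K+ (isoelectronic, higher Z=20 is smaller); K+ < Cs+ (same group, period 4 vs 6); Cs+ < I- (both 54 e⁻, Z=55>53).
With Ca2+ included the full order is Be2+ < Mg2+ < Ca2+ < K+ < Cs+ < I-, so it takes position 3.

3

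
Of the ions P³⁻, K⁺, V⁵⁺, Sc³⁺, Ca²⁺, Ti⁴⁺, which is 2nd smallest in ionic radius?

Ti⁴⁺

All of these have 18 electrons (isoelectronic). With the same electron cloud, the ion with the most protons pulls it in tightest. Nuclear charges: V⁵⁺ (Z=23), Ti⁴⁺ (Z=22), Sc³⁺ (Z=21), Ca²⁺ (Z=20), K⁺ (Z=19), P³⁻ (Z=15). Highest Z is smallest.
Full ascending order: V⁵⁺ < Ti⁴⁺ < Sc³⁺ < Ca²⁺ < K⁺ < P³⁻. Counting from the smallest, position 2 is Ti⁴⁺.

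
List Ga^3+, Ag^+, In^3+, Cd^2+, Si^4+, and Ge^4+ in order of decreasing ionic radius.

Si^4+: 10 e⁻, Z=14, Ge^4+: 28 e⁻, Z=32, Ga^3+: 28 e⁻, Z=31, In^3+: 46 e⁻, Z=49, Cd^2+: 46 e⁻, Z=48, Ag^+: 46 e⁻, Z=47. Si^4+ < Ge^4+ (same group, 1 shell fewer); Ge^4+ < Ga^3+ (isoelectronic, higher Z=32 is smaller); Ga^3+ < In^3+ (same group, period 4 vs 5); In^3+ < Cd^2+ (both 46 e⁻, Z=49>48); Cd^2+ < Ag^+ (both 46 e⁻, Z=48>47).

Ag^+ > Cd^2+ > In^3+ > Ga^3+ > Ge^4+ > Si^4+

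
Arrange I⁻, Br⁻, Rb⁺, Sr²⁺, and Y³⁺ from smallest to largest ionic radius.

Tabulating Z and e⁻: Y³⁺ (Z=39, 36 e⁻), Sr²⁺ (Z=38, 36 e⁻), Rb⁺ (Z=37, 36 e⁻), Br⁻ (Z=35, 36 e⁻), I⁻ (Z=53, 54 e⁻). Y³⁺ < Sr²⁺ (isoelectronic, higher Z=39 is smaller); Sr²⁺ < Rb⁺ (isoelectronic, higher Z=38 is smaller); Rb⁺ < Br⁻ (isoelectronic, higher Z=37 is smaller); Br⁻ < I⁻ (same group, 1 shell fewer).

Y³⁺ < Sr²⁺ < Rb⁺ < Br⁻ < I⁻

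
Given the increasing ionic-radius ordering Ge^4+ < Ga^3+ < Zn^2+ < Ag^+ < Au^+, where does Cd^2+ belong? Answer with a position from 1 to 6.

First list Z and electron count for each: Ge^4+: 28 e⁻, Z=32, Ga^3+: 28 e⁻, Z=31, Zn^2+: 28 e⁻, Z=30, Cd^2+: 46 e⁻, Z=48, Ag^+: 46 e⁻, Z=47, Au^+: 78 e⁻, Z=79. Ge^4+ < Ga^3+ (both 28 e⁻, Z=32>31); Ga^3+ < Zn^2+ (isoelectronic, higher Z=31 is smaller); Zn^2+ < Cd^2+ (same group, period 4 vs 5); Cd^2+ < Ag^+ (isoelectronic, higher Z=48 is smaller); Ag^+ < Au^+ (same group, 1 shell fewer).
With Cd^2+ included the full order is Ge^4+ < Ga^3+ < Zn^2+ < Cd^2+ < Ag^+ < Au^+, so it takes position 4.

4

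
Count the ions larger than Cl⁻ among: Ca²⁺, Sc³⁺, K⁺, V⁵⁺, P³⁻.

1

All of these have 18 electrons (isoelectronic). With the same electron cloud, the ion with the most protons pulls it in tightest. Nuclear charges: V⁵⁺ (Z=23), Sc³⁺ (Z=21), Ca²⁺ (Z=20), K⁺ (Z=19), Cl⁻ (Z=17), P³⁻ (Z=15). Highest Z is smallest.
Placing each against Cl⁻: smaller — V⁵⁺, Sc³⁺, Ca²⁺, K⁺; larger — P³⁻. That's 1.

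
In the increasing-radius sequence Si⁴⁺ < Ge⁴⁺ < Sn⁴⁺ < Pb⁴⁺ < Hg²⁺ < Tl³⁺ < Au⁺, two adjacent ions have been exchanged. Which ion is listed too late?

Compare adjacent ions: they are isoelectronic (78 e⁻) and Tl has more protons than Hg (81 vs 80), making Tl³⁺ smaller — yet in this increasing list Hg²⁺ sits before Tl³⁺. Nothing else is reversed, so Tl³⁺ should move one place to the left.

Tl³⁺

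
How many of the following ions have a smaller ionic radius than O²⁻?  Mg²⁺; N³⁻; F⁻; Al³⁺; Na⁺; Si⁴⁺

5

All of these have 10 electrons (isoelectronic). With the same electron cloud, the ion with the most protons pulls it in tightest. Nuclear charges: Si⁴⁺ (Z=14), Al³⁺ (Z=13), Mg²⁺ (Z=12), Na⁺ (Z=11), F⁻ (Z=9), O²⁻ (Z=8), N³⁻ (Z=7). Highest Z is smallest.
Placing each against O²⁻: smaller — Si⁴⁺, Al³⁺, Mg²⁺, Na⁺, F⁻; larger — N³⁻. Count: 5.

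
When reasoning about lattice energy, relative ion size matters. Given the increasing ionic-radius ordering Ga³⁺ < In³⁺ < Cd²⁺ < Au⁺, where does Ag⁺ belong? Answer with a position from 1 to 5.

4

Work out protons and electrons: Ga³⁺: 28 e⁻, Z=31, In³⁺: 46 e⁻, Z=49, Cd²⁺: 46 e⁻, Z=48, Ag⁺: 46 e⁻, Z=47, Au⁺: 78 e⁻, Z=79. Ga³⁺ < In³⁺ (same group, 1 shell fewer); In³⁺ < Cd²⁺ (isoelectronic, higher Z=49 is smaller); Cd²⁺ < Ag⁺ (both 46 e⁻, Z=48>47); Ag⁺ < Au⁺ (same group, 1 shell fewer).
The complete sequence is Ga³⁺ < In³⁺ < Cd²⁺ < Ag⁺ < Au⁺. Ag⁺ sits at position 4.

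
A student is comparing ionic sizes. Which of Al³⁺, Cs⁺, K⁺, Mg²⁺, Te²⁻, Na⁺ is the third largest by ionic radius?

Tabulating Z and e⁻: Al³⁺: 10 e⁻, Z=13, Mg²⁺: 10 e⁻, Z=12, Na⁺: 10 e⁻, Z=11, K⁺: 18 e⁻, Z=19, Cs⁺: 54 e⁻, Z=55, Te²⁻: 54 e⁻, Z=52. Al³⁺ < Mg²⁺ (both 10 e⁻, Z=13>12); Mg²⁺ < Na⁺ (both 10 e⁻, Z=12>11); Na⁺ < K⁺ (same group, 1 shell fewer); K⁺ < Cs⁺ (same group, 2 shells fewer); Cs⁺ < Te²⁻ (isoelectronic, higher Z=55 is smaller).
Ordering: Al³⁺ < Mg²⁺ < Na⁺ < K⁺ < Cs⁺ < Te²⁻. The third largest is K⁺.

K⁺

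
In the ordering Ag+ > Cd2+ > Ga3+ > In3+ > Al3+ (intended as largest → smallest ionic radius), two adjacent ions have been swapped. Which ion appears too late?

In3+

Scanning neighbour by neighbour, only Ga3+/In3+ violates a trend: same group and charge — period 4 sits above period 5, so Ga3+ is smaller. That makes In3+ the one sitting a position late relative to where it belongs.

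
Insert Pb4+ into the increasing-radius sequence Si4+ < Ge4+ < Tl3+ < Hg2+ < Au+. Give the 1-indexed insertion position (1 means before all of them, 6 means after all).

3

First list Z and electron count for each: Si4+ (Z=14, 10 e⁻), Ge4+ (Z=32, 28 e⁻), Pb4+ (Z=82, 78 e⁻), Tl3+ (Z=81, 78 e⁻), Hg2+ (Z=80, 78 e⁻), Au+ (Z=79, 78 e⁻). Si4+ < Ge4+ (same group, 1 shell fewer); Ge4+ < Pb4+ (same group, 2 shells fewer); Pb4+ < Tl3+ (both 78 e⁻, Z=82>81); Tl3+ < Hg2+ (isoelectronic, higher Z=81 is smaller); Hg2+ < Au+ (isoelectronic, higher Z=80 is smaller).
With Pb4+ included the full order is Si4+ < Ge4+ < Pb4+ < Tl3+ < Hg2+ < Au+, so it takes position 3.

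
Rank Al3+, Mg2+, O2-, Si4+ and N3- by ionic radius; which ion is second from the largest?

Isoelectronic series (10 e⁻ each). Size is set by nuclear charge: more protons means a smaller ion. Si4+ (Z=14), Al3+ (Z=13), Mg2+ (Z=12), O2- (Z=8), N3- (Z=7).
That gives Si4+ < Al3+ < Mg2+ < O2- < N3-. From the largest end, number 2 is O2-.

O2-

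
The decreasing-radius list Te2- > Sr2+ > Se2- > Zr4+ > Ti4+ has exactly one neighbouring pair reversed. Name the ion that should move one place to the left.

Check each adjacent pair. Sr2+ and Se2- are reversed: both have 36 electrons but Z(Sr)=38 > Z(Se)=34, so Sr2+ should be the smaller of the two. No other neighbouring pair contradicts the periodic trends, so Se2- is the ion listed too late.

Se2-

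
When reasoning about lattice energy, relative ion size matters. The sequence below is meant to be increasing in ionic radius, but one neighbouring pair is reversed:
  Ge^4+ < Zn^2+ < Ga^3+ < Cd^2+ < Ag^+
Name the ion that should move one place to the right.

Compare adjacent ions: they are isoelectronic (28 e⁻) and Ga has more protons than Zn (31 vs 30), making Ga^3+ smaller — yet in this increasing list Zn^2+ sits before Ga^3+. Nothing else is reversed, so Zn^2+ should move one place to the right.

Zn^2+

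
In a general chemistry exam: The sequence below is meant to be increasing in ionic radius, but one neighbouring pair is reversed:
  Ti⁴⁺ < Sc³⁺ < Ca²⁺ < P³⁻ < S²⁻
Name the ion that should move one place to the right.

P³⁻

Scanning neighbour by neighbour, only P³⁻/S²⁻ violates a trend: they are isoelectronic (18 e⁻) and S has more protons than P (16 vs 15), making S²⁻ smaller. That makes P³⁻ the one sitting a position early relative to where it belongs.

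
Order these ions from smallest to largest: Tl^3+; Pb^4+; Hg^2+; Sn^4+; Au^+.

Electron counts and nuclear charges: Sn^4+ (Z=50, 46 e⁻), Pb^4+ (Z=82, 78 e⁻), Tl^3+ (Z=81, 78 e⁻), Hg^2+ (Z=80, 78 e⁻), Au^+ (Z=79, 78 e⁻). Sn^4+ < Pb^4+ (same group, 1 shell fewer); Pb^4+ < Tl^3+ (isoelectronic, higher Z=82 is smaller); Tl^3+ < Hg^2+ (isoelectronic, higher Z=81 is smaller); Hg^2+ < Au^+ (both 78 e⁻, Z=80>79).

Sn^4+ < Pb^4+ < Tl^3+ < Hg^2+ < Au^+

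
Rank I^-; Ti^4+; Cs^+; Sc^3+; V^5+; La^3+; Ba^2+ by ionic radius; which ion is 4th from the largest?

Work out protons and electrons: V^5+ (Z=23, 18 e⁻), Ti^4+ (Z=22, 18 e⁻), Sc^3+ (Z=21, 18 e⁻), La^3+ (Z=57, 54 e⁻), Ba^2+ (Z=56, 54 e⁻), Cs^+ (Z=55, 54 e⁻), I^- (Z=53, 54 e⁻). V^5+ < Ti^4+ (both 18 e⁻, Z=23>22); Ti^4+ < Sc^3+ (both 18 e⁻, Z=22>21); Sc^3+ < La^3+ (same group, period 4 vs 6); La^3+ < Ba^2+ (both 54 e⁻, Z=57>56); Ba^2+ < Cs^+ (both 54 e⁻, Z=56>55); Cs^+ < I^- (both 54 e⁻, Z=55>53).
So the order is V^5+ < Ti^4+ < Sc^3+ < La^3+ < Ba^2+ < Cs^+ < I^-; the 4th-largest ion is La^3+.

La^3+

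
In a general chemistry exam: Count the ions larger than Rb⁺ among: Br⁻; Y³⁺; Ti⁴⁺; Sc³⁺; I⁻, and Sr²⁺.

Ti⁴⁺ (Z=22, 18 e⁻), Sc³⁺ (Z=21, 18 e⁻), Y³⁺ (Z=39, 36 e⁻), Sr²⁺ (Z=38, 36 e⁻), Rb⁺ (Z=37, 36 e⁻), Br⁻ (Z=35, 36 e⁻), I⁻ (Z=53, 54 e⁻). Ti⁴⁺ < Sc³⁺ (both 18 e⁻, Z=22>21); Sc³⁺ < Y³⁺ (same group, period 4 vs 5); Y³⁺ < Sr²⁺ (both 36 e⁻, Z=39>38); Sr²⁺ < Rb⁺ (isoelectronic, higher Z=38 is smaller); Rb⁺ < Br⁻ (isoelectronic, higher Z=37 is smaller); Br⁻ < I⁻ (same group, period 4 vs 5).
Ordering all of them (including Rb⁺) by radius gives Ti⁴⁺ < Sc³⁺ < Y³⁺ < Sr²⁺ < Rb⁺ < Br⁻ < I⁻. So 2 are larger.

2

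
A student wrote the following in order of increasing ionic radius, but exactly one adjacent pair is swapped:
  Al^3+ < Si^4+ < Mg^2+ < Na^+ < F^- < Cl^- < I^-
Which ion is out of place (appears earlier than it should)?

The pair Al^3+, Si^4+ is the wrong way round — both have 10 electrons but Z(Si)=14 > Z(Al)=13, so Si^4+ should be the smaller of the two. All other adjacent pairs agree with periodic trends, so Al^3+ is the misplaced ion.

Al^3+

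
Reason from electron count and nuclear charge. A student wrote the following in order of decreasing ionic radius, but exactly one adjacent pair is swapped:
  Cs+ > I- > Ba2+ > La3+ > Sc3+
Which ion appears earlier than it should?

Compare adjacent ions: both have 54 electrons but Z(Cs)=55 > Z(I)=53, so Cs+ should be the smaller of the two — yet in this decreasing list Cs+ sits before I-. Nothing else is reversed, so Cs+ should move one place to the right.

Cs+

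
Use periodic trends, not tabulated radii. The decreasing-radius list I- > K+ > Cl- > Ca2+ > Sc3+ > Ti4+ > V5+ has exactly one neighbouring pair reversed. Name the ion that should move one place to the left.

Check each adjacent pair. K+ and Cl- are reversed: both have 18 electrons but Z(K)=19 > Z(Cl)=17, so K+ should be the smaller of the two. No other neighbouring pair contradicts the periodic trends, so Cl- is the ion listed too late.

Cl-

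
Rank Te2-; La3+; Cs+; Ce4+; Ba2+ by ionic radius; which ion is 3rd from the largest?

Ba2+

All of these have 54 electrons (isoelectronic). With the same electron cloud, the ion with the most protons pulls it in tightest. Nuclear charges: Ce4+ (Z=58), La3+ (Z=57), Ba2+ (Z=56), Cs+ (Z=55), Te2- (Z=52). Highest Z is smallest.
Ordering: Ce4+ < La3+ < Ba2+ < Cs+ < Te2-. The 3rd largest is Ba2+.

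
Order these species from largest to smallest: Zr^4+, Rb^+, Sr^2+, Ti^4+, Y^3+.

Rb^+ > Sr^2+ > Y^3+ > Zr^4+ > Ti^4+

Ti^4+: 18 e⁻, Z=22, Zr^4+: 36 e⁻, Z=40, Y^3+: 36 e⁻, Z=39, Sr^2+: 36 e⁻, Z=38, Rb^+: 36 e⁻, Z=37. Ti^4+ < Zr^4+ (same group, period 4 vs 5); Zr^4+ < Y^3+ (both 36 e⁻, Z=40>39); Y^3+ < Sr^2+ (both 36 e⁻, Z=39>38); Sr^2+ < Rb^+ (both 36 e⁻, Z=38>37).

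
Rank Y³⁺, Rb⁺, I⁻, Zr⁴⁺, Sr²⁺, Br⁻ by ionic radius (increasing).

Electron counts and nuclear charges: Zr⁴⁺ has 36 e⁻ (Z=40), Y³⁺ has 36 e⁻ (Z=39), Sr²⁺ has 36 e⁻ (Z=38), Rb⁺ has 36 e⁻ (Z=37), Br⁻ has 36 e⁻ (Z=35), I⁻ has 54 e⁻ (Z=53). Zr⁴⁺ < Y³⁺ (isoelectronic, higher Z=40 is smaller); Y³⁺ < Sr²⁺ (both 36 e⁻, Z=39>38); Sr²⁺ < Rb⁺ (both 36 e⁻, Z=38>37); Rb⁺ < Br⁻ (both 36 e⁻, Z=37>35); Br⁻ < I⁻ (same group, 1 shell fewer).

Zr⁴⁺ < Y³⁺ < Sr²⁺ < Rb⁺ < Br⁻ < I⁻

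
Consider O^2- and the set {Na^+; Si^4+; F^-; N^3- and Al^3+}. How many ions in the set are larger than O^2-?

1

Isoelectronic series (10 e⁻ each). Size is set by nuclear charge: more protons means a smaller ion. Si^4+ (Z=14), Al^3+ (Z=13), Na^+ (Z=11), F^- (Z=9), O^2- (Z=8), N^3- (Z=7).
Ordering all of them (including O^2-) by radius gives Si^4+ < Al^3+ < Na^+ < F^- < O^2- < N^3-. That's 1.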